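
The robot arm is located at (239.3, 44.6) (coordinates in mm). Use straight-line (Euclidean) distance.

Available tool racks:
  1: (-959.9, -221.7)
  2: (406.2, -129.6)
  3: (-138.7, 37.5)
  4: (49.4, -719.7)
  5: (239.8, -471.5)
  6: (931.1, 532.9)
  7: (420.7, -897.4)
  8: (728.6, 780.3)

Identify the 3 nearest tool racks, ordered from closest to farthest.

2, 3, 5

Distances from (239.3, 44.6):
1: 1228.4 mm
2: 241.2 mm
3: 378.1 mm
4: 787.5 mm
5: 516.1 mm
6: 846.8 mm
7: 959.3 mm
8: 883.6 mm
Sorted: 2 (241.2 mm) < 3 (378.1 mm) < 5 (516.1 mm) < 4 (787.5 mm) < 6 (846.8 mm) < …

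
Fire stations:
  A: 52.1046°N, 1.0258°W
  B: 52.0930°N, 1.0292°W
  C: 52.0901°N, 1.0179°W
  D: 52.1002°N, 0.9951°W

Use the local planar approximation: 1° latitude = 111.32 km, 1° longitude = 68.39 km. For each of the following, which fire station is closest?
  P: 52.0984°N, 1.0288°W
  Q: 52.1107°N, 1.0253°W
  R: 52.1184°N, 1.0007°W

P at 52.0984°N, 1.0288°W:
  A: 0.7200 km
  B: 0.6018 km
  C: 1.1872 km
  D: 2.3134 km
  → nearest: B (0.6018 km)
Q at 52.1107°N, 1.0253°W:
  A: 0.6799 km
  B: 1.9883 km
  C: 2.3484 km
  D: 2.3732 km
  → nearest: A (0.6799 km)
R at 52.1184°N, 1.0007°W:
  A: 2.3036 km
  B: 3.4342 km
  C: 3.3628 km
  D: 2.0619 km
  → nearest: D (2.0619 km)

P→B; Q→A; R→D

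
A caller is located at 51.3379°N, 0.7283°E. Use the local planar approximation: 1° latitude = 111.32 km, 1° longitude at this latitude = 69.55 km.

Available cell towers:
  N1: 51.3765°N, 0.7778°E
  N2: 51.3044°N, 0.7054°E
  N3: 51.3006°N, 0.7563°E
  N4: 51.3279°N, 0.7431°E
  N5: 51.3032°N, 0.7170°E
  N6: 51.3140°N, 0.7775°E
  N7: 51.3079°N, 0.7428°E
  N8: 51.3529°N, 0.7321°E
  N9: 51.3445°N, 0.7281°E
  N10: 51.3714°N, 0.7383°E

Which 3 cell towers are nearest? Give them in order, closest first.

N9, N4, N8

Distances from 51.3379°N, 0.7283°E:
N1: 5.5060 km
N2: 4.0551 km
N3: 4.5862 km
N4: 1.5162 km
N5: 3.9419 km
N6: 4.3345 km
N7: 3.4885 km
N8: 1.6906 km
N9: 0.7348 km
N10: 3.7935 km
Sorted: N9 (0.7348 km) < N4 (1.5162 km) < N8 (1.6906 km) < N7 (3.4885 km) < N10 (3.7935 km) < …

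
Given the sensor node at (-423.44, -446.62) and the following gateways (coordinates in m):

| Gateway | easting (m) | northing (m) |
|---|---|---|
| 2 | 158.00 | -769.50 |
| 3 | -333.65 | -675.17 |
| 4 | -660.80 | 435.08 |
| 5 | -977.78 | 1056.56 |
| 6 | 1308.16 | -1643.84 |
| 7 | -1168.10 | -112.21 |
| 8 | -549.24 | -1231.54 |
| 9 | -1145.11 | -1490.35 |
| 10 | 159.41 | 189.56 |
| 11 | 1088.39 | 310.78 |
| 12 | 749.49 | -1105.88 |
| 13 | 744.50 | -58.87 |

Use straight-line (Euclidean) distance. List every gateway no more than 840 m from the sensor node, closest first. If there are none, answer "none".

3, 2, 8, 7

Distances from (-423.44, -446.62):
2: √((581.44)² + (-322.88)²) = √(338072.4736 + 104251.4944) = 665.07 m
3: √((89.79)² + (-228.55)²) = √(8062.2441 + 52235.1025) = 245.56 m
4: √((-237.36)² + (881.70)²) = √(56339.7696 + 777394.8900) = 913.09 m
5: √((-554.34)² + (1503.18)²) = √(307292.8356 + 2259550.1124) = 1602.14 m
6: √((1731.60)² + (-1197.22)²) = √(2998438.5600 + 1433335.7284) = 2105.18 m
7: √((-744.66)² + (334.41)²) = √(554518.5156 + 111830.0481) = 816.30 m
8: √((-125.80)² + (-784.92)²) = √(15825.6400 + 616099.4064) = 794.94 m
9: √((-721.67)² + (-1043.73)²) = √(520807.5889 + 1089372.3129) = 1268.93 m
10: √((582.85)² + (636.18)²) = √(339714.1225 + 404724.9924) = 862.81 m
11: √((1511.83)² + (757.40)²) = √(2285629.9489 + 573654.7600) = 1690.94 m
12: √((1172.93)² + (-659.26)²) = √(1375764.7849 + 434623.7476) = 1345.51 m
13: √((1167.94)² + (387.75)²) = √(1364083.8436 + 150350.0625) = 1230.62 m
Threshold 840 m: 3 (245.56 m), 2 (665.07 m), 8 (794.94 m), 7 (816.30 m) are within range.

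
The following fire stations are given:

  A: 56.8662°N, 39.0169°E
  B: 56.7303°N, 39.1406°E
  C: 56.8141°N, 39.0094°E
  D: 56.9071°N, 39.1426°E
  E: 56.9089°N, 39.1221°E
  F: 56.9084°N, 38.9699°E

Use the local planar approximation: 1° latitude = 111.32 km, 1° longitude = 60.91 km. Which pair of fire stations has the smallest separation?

Pairwise distances:
D–E: 1.2646 km
A–F: 5.5013 km
A–C: 5.8177 km
A–E: 7.9783 km
A–D: 8.9079 km
E–F: 9.2707 km
D–F: 10.5202 km
C–F: 10.7697 km
B–C: 12.2835 km
C–E: 12.5893 km
C–D: 13.1531 km
A–B: 16.9008 km
B–D: 19.6818 km
B–E: 19.9137 km
B–F: 22.3870 km
Closest pair: D–E at 1.2646 km.

D and E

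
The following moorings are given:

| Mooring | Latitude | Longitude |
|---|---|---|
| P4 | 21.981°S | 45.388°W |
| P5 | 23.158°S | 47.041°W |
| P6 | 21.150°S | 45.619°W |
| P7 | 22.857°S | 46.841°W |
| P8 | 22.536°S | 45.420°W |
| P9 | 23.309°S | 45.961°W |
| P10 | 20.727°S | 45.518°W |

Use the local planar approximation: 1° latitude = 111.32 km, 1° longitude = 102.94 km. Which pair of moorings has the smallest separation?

Pairwise distances:
P4–P5: 214.759 km
P4–P6: 95.514 km
P4–P7: 178.553 km
P4–P8: 61.870 km
P4–P9: 159.166 km
P4–P10: 140.235 km
P5–P6: 267.195 km
P5–P7: 39.327 km
P5–P8: 180.661 km
P5–P9: 112.439 km
P5–P10: 312.752 km
P6–P7: 227.887 km
P6–P8: 155.643 km
P6–P9: 242.905 km
P6–P10: 48.223 km
P7–P8: 150.579 km
P7–P9: 103.623 km
P7–P10: 273.440 km
P8–P9: 102.499 km
P8–P10: 201.630 km
P9–P10: 291.023 km
Closest pair: P5–P7 at 39.327 km.

P5 and P7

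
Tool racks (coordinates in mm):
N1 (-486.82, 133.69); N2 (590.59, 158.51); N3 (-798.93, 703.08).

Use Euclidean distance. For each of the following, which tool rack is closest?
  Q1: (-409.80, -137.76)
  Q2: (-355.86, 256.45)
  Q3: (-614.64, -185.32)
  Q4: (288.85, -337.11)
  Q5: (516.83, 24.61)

Q1→N1; Q2→N1; Q3→N1; Q4→N2; Q5→N2

Q1 at (-409.80, -137.76):
  N1: √((-77.02)² + (271.45)²) = √(5932.0804 + 73685.1025) = 282.17 mm
  N2: √((1000.39)² + (296.27)²) = √(1000780.1521 + 87775.9129) = 1043.34 mm
  N3: √((-389.13)² + (840.84)²) = √(151422.1569 + 707011.9056) = 926.52 mm
  → nearest: N1 (282.17 mm)
Q2 at (-355.86, 256.45):
  N1: √((-130.96)² + (-122.76)²) = √(17150.5216 + 15070.0176) = 179.50 mm
  N2: √((946.45)² + (-97.94)²) = √(895767.6025 + 9592.2436) = 951.50 mm
  N3: √((-443.07)² + (446.63)²) = √(196311.0249 + 199478.3569) = 629.12 mm
  → nearest: N1 (179.50 mm)
Q3 at (-614.64, -185.32):
  N1: √((127.82)² + (319.01)²) = √(16337.9524 + 101767.3801) = 343.66 mm
  N2: √((1205.23)² + (343.83)²) = √(1452579.3529 + 118219.0689) = 1253.31 mm
  N3: √((-184.29)² + (888.40)²) = √(33962.8041 + 789254.5600) = 907.31 mm
  → nearest: N1 (343.66 mm)
Q4 at (288.85, -337.11):
  N1: √((-775.67)² + (470.80)²) = √(601663.9489 + 221652.6400) = 907.37 mm
  N2: √((301.74)² + (495.62)²) = √(91047.0276 + 245639.1844) = 580.25 mm
  N3: √((-1087.78)² + (1040.19)²) = √(1183265.3284 + 1081995.2361) = 1505.08 mm
  → nearest: N2 (580.25 mm)
Q5 at (516.83, 24.61):
  N1: √((-1003.65)² + (109.08)²) = √(1007313.3225 + 11898.4464) = 1009.56 mm
  N2: √((73.76)² + (133.90)²) = √(5440.5376 + 17929.2100) = 152.87 mm
  N3: √((-1315.76)² + (678.47)²) = √(1731224.3776 + 460321.5409) = 1480.39 mm
  → nearest: N2 (152.87 mm)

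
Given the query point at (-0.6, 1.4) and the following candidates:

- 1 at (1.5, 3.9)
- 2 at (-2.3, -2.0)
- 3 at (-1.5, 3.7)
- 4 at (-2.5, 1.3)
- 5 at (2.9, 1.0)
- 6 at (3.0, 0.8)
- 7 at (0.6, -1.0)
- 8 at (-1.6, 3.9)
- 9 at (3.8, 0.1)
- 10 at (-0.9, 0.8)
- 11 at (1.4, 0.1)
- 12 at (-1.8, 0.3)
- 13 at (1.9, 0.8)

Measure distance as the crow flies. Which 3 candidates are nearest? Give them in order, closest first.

10, 12, 4

Distances from (-0.6, 1.4):
1: √((2.1)² + (2.5)²) = √(4.4100 + 6.2500) = 3.26
2: √((-1.7)² + (-3.4)²) = √(2.8900 + 11.5600) = 3.80
3: √((-0.9)² + (2.3)²) = √(0.8100 + 5.2900) = 2.47
4: √((-1.9)² + (-0.1)²) = √(3.6100 + 0.0100) = 1.90
5: √((3.5)² + (-0.4)²) = √(12.2500 + 0.1600) = 3.52
6: √((3.6)² + (-0.6)²) = √(12.9600 + 0.3600) = 3.65
7: √((1.2)² + (-2.4)²) = √(1.4400 + 5.7600) = 2.68
8: √((-1.0)² + (2.5)²) = √(1.0000 + 6.2500) = 2.69
9: √((4.4)² + (-1.3)²) = √(19.3600 + 1.6900) = 4.59
10: √((-0.3)² + (-0.6)²) = √(0.0900 + 0.3600) = 0.67
11: √((2.0)² + (-1.3)²) = √(4.0000 + 1.6900) = 2.39
12: √((-1.2)² + (-1.1)²) = √(1.4400 + 1.2100) = 1.63
13: √((2.5)² + (-0.6)²) = √(6.2500 + 0.3600) = 2.57
Sorted: 10 (0.67) < 12 (1.63) < 4 (1.90) < 11 (2.39) < 3 (2.47) < …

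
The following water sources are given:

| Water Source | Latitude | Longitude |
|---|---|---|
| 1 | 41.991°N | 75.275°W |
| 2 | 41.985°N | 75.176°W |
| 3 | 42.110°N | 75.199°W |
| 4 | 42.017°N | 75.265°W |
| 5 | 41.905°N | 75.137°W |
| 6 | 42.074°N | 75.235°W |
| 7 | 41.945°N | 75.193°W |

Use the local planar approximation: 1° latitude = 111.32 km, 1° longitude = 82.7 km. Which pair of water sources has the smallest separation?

1 and 4

Pairwise distances:
1–4: √((0.026·111.32)² + (0.010·82.7)²) = √(8.37709 + 0.68393) = 3.010 km
2–7: √((-0.040·111.32)² + (-0.017·82.7)²) = √(19.82743 + 1.97655) = 4.669 km
3–6: √((-0.036·111.32)² + (-0.036·82.7)²) = √(16.06022 + 8.86372) = 4.992 km
5–7: √((0.040·111.32)² + (-0.056·82.7)²) = √(19.82743 + 21.44801) = 6.425 km
4–6: √((0.057·111.32)² + (0.030·82.7)²) = √(40.26207 + 6.15536) = 6.813 km
2–4: √((0.032·111.32)² + (-0.089·82.7)²) = √(12.68955 + 54.17402) = 8.177 km
1–2: √((-0.006·111.32)² + (0.099·82.7)²) = √(0.44612 + 67.03188) = 8.214 km
1–7: √((-0.046·111.32)² + (0.082·82.7)²) = √(26.22177 + 45.98739) = 8.498 km
2–5: √((-0.080·111.32)² + (0.039·82.7)²) = √(79.30971 + 10.40256) = 9.472 km
1–6: √((0.083·111.32)² + (0.040·82.7)²) = √(85.36947 + 10.94286) = 9.814 km
4–7: √((-0.072·111.32)² + (0.072·82.7)²) = √(64.24087 + 35.45488) = 9.985 km
2–6: √((0.089·111.32)² + (-0.059·82.7)²) = √(98.15816 + 23.80757) = 11.044 km
3–4: √((-0.093·111.32)² + (-0.066·82.7)²) = √(107.17964 + 29.79195) = 11.703 km
2–3: √((0.125·111.32)² + (-0.023·82.7)²) = √(193.62722 + 3.61798) = 14.044 km
1–3: √((0.119·111.32)² + (0.076·82.7)²) = √(175.48513 + 39.50374) = 14.662 km
6–7: √((-0.129·111.32)² + (0.042·82.7)²) = √(206.21764 + 12.06451) = 14.774 km
1–5: √((-0.086·111.32)² + (0.138·82.7)²) = √(91.65229 + 130.24744) = 14.896 km
4–5: √((-0.112·111.32)² + (0.128·82.7)²) = √(155.44703 + 112.05493) = 16.355 km
3–7: √((-0.165·111.32)² + (0.006·82.7)²) = √(337.37608 + 0.24621) = 18.375 km
5–6: √((0.169·111.32)² + (-0.098·82.7)²) = √(353.93198 + 65.68454) = 20.485 km
3–5: √((-0.205·111.32)² + (0.062·82.7)²) = √(520.77978 + 26.29023) = 23.390 km
Closest pair: 1–4 at 3.010 km.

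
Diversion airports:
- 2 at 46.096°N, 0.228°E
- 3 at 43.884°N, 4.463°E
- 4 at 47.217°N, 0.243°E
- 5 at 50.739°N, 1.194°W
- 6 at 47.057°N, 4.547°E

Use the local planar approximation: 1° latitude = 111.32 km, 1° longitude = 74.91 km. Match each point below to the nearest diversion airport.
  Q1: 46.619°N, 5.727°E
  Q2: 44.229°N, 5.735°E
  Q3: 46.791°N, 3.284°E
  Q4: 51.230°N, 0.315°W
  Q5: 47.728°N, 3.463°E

Q1→6; Q2→3; Q3→6; Q4→5; Q5→6

Q1 at 46.619°N, 5.727°E:
  2: 416.024 km
  3: 318.844 km
  4: 416.165 km
  5: 692.201 km
  6: 100.950 km
  → nearest: 6 (100.950 km)
Q2 at 44.229°N, 5.735°E:
  2: 461.926 km
  3: 102.734 km
  4: 529.050 km
  5: 891.400 km
  6: 327.150 km
  → nearest: 3 (102.734 km)
Q3 at 46.791°N, 3.284°E:
  2: 241.645 km
  3: 335.443 km
  4: 232.685 km
  5: 552.881 km
  6: 99.137 km
  → nearest: 6 (99.137 km)
Q4 at 51.230°N, 0.315°W:
  2: 572.963 km
  3: 892.655 km
  4: 448.678 km
  5: 85.576 km
  6: 590.294 km
  → nearest: 5 (85.576 km)
Q5 at 47.728°N, 3.463°E:
  2: 302.872 km
  3: 434.421 km
  4: 247.827 km
  5: 483.786 km
  6: 110.333 km
  → nearest: 6 (110.333 km)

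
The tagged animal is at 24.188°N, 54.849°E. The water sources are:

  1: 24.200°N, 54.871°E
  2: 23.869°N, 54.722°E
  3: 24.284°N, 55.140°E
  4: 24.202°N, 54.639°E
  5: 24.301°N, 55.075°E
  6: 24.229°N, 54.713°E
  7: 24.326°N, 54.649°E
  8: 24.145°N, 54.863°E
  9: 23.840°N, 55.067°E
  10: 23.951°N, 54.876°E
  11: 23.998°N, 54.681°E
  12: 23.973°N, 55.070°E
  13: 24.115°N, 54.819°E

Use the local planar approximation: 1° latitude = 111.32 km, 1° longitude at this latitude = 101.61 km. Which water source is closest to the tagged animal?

1

Distances from 24.188°N, 54.849°E:
1: 2.604 km
2: 37.783 km
3: 31.440 km
4: 21.395 km
5: 26.183 km
6: 14.553 km
7: 25.475 km
8: 4.994 km
9: 44.625 km
10: 26.525 km
11: 27.180 km
12: 32.819 km
13: 8.679 km
Minimum: 1 at 2.604 km.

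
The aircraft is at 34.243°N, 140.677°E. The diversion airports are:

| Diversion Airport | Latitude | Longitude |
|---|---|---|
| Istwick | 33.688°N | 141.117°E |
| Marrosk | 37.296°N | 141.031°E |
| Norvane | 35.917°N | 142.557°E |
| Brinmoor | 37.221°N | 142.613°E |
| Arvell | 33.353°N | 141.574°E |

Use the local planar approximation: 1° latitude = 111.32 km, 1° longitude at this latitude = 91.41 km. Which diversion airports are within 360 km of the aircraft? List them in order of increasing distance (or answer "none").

Distances from 34.243°N, 140.677°E:
Istwick: 73.721 km
Marrosk: 341.397 km
Norvane: 253.493 km
Brinmoor: 375.790 km
Arvell: 128.604 km
Threshold 360 km: Istwick (73.721 km), Arvell (128.604 km), Norvane (253.493 km), Marrosk (341.397 km) are within range.

Istwick, Arvell, Norvane, Marrosk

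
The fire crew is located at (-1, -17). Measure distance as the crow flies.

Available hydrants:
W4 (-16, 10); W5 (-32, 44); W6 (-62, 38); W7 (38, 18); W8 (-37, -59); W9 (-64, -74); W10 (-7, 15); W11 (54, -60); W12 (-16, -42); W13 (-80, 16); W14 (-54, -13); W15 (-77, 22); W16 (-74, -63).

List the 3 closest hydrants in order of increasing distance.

W12, W4, W10

Distances from (-1, -17):
W4: √((-15)² + (27)²) = √(225.000 + 729.000) = 30.9
W5: √((-31)² + (61)²) = √(961.000 + 3721.000) = 68.4
W6: √((-61)² + (55)²) = √(3721.000 + 3025.000) = 82.1
W7: √((39)² + (35)²) = √(1521.000 + 1225.000) = 52.4
W8: √((-36)² + (-42)²) = √(1296.000 + 1764.000) = 55.3
W9: √((-63)² + (-57)²) = √(3969.000 + 3249.000) = 85.0
W10: √((-6)² + (32)²) = √(36.000 + 1024.000) = 32.6
W11: √((55)² + (-43)²) = √(3025.000 + 1849.000) = 69.8
W12: √((-15)² + (-25)²) = √(225.000 + 625.000) = 29.2
W13: √((-79)² + (33)²) = √(6241.000 + 1089.000) = 85.6
W14: √((-53)² + (4)²) = √(2809.000 + 16.000) = 53.2
W15: √((-76)² + (39)²) = √(5776.000 + 1521.000) = 85.4
W16: √((-73)² + (-46)²) = √(5329.000 + 2116.000) = 86.3
Sorted: W12 (29.2) < W4 (30.9) < W10 (32.6) < W7 (52.4) < W14 (53.2) < …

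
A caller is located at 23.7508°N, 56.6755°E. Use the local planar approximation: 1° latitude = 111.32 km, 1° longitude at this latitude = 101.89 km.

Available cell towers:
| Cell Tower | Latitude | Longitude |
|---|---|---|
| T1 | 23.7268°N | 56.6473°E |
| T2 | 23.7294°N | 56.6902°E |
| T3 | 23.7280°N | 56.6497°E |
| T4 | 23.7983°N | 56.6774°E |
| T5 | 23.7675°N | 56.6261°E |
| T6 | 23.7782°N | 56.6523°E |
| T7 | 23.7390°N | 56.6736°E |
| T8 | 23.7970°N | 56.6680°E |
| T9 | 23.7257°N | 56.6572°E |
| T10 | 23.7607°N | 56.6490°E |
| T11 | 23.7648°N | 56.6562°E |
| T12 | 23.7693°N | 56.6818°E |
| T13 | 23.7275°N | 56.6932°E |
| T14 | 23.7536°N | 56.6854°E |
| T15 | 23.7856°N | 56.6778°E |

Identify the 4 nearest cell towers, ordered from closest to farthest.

T14, T7, T12, T11

Distances from 23.7508°N, 56.6755°E:
T1: √((-0.0240·111.32)² + (-0.0282·101.89)²) = √(7.137874 + 8.255841) = 3.9235 km
T2: √((-0.0214·111.32)² + (0.0147·101.89)²) = √(5.675106 + 2.243354) = 2.8140 km
T3: √((-0.0228·111.32)² + (-0.0258·101.89)²) = √(6.441931 + 6.910390) = 3.6541 km
T4: √((0.0475·111.32)² + (0.0019·101.89)²) = √(27.959771 + 0.037477) = 5.2912 km
T5: √((0.0167·111.32)² + (-0.0494·101.89)²) = √(3.456045 + 25.334773) = 5.3657 km
T6: √((0.0274·111.32)² + (-0.0232·101.89)²) = √(9.303525 + 5.587777) = 3.8589 km
T7: √((-0.0118·111.32)² + (-0.0019·101.89)²) = √(1.725482 + 0.037477) = 1.3278 km
T8: √((0.0462·111.32)² + (-0.0075·101.89)²) = √(26.450284 + 0.583963) = 5.1994 km
T9: √((-0.0251·111.32)² + (-0.0183·101.89)²) = √(7.807174 + 3.476685) = 3.3591 km
T10: √((0.0099·111.32)² + (-0.0265·101.89)²) = √(1.214554 + 7.290459) = 2.9163 km
T11: √((0.0140·111.32)² + (-0.0193·101.89)²) = √(2.428860 + 3.867032) = 2.5092 km
T12: √((0.0185·111.32)² + (0.0063·101.89)²) = √(4.241211 + 0.412045) = 2.1571 km
T13: √((-0.0233·111.32)² + (0.0177·101.89)²) = √(6.727570 + 3.252443) = 3.1591 km
T14: √((0.0028·111.32)² + (0.0099·101.89)²) = √(0.097154 + 1.017498) = 1.0558 km
T15: √((0.0348·111.32)² + (0.0023·101.89)²) = √(15.007380 + 0.054919) = 3.8810 km
Sorted: T14 (1.0558 km) < T7 (1.3278 km) < T12 (2.1571 km) < T11 (2.5092 km) < T2 (2.8140 km) < T10 (2.9163 km) < …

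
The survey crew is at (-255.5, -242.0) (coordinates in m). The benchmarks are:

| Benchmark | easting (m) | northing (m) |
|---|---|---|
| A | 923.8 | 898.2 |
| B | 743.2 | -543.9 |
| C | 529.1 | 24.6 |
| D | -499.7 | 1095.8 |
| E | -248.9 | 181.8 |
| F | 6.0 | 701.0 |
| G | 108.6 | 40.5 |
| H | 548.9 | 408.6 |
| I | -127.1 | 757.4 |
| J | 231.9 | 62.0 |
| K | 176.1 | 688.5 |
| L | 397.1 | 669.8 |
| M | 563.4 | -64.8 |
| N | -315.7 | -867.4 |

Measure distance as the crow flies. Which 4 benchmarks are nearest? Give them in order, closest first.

Distances from (-255.5, -242.0):
A: √((1179.3)² + (1140.2)²) = √(1390748.490 + 1300056.040) = 1640.4 m
B: √((998.7)² + (-301.9)²) = √(997401.690 + 91143.610) = 1043.3 m
C: √((784.6)² + (266.6)²) = √(615597.160 + 71075.560) = 828.7 m
D: √((-244.2)² + (1337.8)²) = √(59633.640 + 1789708.840) = 1359.9 m
E: √((6.6)² + (423.8)²) = √(43.560 + 179606.440) = 423.9 m
F: √((261.5)² + (943.0)²) = √(68382.250 + 889249.000) = 978.6 m
G: √((364.1)² + (282.5)²) = √(132568.810 + 79806.250) = 460.8 m
H: √((804.4)² + (650.6)²) = √(647059.360 + 423280.360) = 1034.6 m
I: √((128.4)² + (999.4)²) = √(16486.560 + 998800.360) = 1007.6 m
J: √((487.4)² + (304.0)²) = √(237558.760 + 92416.000) = 574.4 m
K: √((431.6)² + (930.5)²) = √(186278.560 + 865830.250) = 1025.7 m
L: √((652.6)² + (911.8)²) = √(425886.760 + 831379.240) = 1121.3 m
M: √((818.9)² + (177.2)²) = √(670597.210 + 31399.840) = 837.9 m
N: √((-60.2)² + (-625.4)²) = √(3624.040 + 391125.160) = 628.3 m
Sorted: E (423.9 m) < G (460.8 m) < J (574.4 m) < N (628.3 m) < C (828.7 m) < M (837.9 m) < …

E, G, J, N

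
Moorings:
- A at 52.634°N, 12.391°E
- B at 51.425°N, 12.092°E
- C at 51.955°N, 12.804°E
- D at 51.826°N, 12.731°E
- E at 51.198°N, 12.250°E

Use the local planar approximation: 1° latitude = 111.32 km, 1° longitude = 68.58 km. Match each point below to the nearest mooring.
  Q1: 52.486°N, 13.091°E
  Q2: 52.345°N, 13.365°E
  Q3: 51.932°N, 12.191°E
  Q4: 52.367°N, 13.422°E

Q1→A; Q2→C; Q3→D; Q4→C

Q1 at 52.486°N, 13.091°E:
  A: 50.754 km
  B: 136.543 km
  C: 62.302 km
  D: 77.508 km
  E: 154.546 km
  → nearest: A (50.754 km)
Q2 at 52.345°N, 13.365°E:
  A: 74.141 km
  B: 134.575 km
  C: 58.009 km
  D: 72.308 km
  E: 148.830 km
  → nearest: C (58.009 km)
Q3 at 51.932°N, 12.191°E:
  A: 79.341 km
  B: 56.846 km
  C: 42.117 km
  D: 38.868 km
  E: 81.809 km
  → nearest: D (38.868 km)
Q4 at 52.367°N, 13.422°E:
  A: 76.699 km
  B: 138.982 km
  C: 62.448 km
  D: 76.633 km
  E: 152.954 km
  → nearest: C (62.448 km)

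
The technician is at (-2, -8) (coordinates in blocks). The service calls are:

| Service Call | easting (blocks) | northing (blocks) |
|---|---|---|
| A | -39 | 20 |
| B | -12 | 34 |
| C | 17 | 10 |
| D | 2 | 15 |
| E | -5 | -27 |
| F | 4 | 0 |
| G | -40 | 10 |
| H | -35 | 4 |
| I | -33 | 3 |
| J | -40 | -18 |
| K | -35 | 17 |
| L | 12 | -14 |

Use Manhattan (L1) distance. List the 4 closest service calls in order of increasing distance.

F, L, E, D

Distances from (-2, -8):
A: |-37| + |28| = 37 + 28 = 65 blocks
B: |-10| + |42| = 10 + 42 = 52 blocks
C: |19| + |18| = 19 + 18 = 37 blocks
D: |4| + |23| = 4 + 23 = 27 blocks
E: |-3| + |-19| = 3 + 19 = 22 blocks
F: |6| + |8| = 6 + 8 = 14 blocks
G: |-38| + |18| = 38 + 18 = 56 blocks
H: |-33| + |12| = 33 + 12 = 45 blocks
I: |-31| + |11| = 31 + 11 = 42 blocks
J: |-38| + |-10| = 38 + 10 = 48 blocks
K: |-33| + |25| = 33 + 25 = 58 blocks
L: |14| + |-6| = 14 + 6 = 20 blocks
Sorted: F (14 blocks) < L (20 blocks) < E (22 blocks) < D (27 blocks) < C (37 blocks) < I (42 blocks) < …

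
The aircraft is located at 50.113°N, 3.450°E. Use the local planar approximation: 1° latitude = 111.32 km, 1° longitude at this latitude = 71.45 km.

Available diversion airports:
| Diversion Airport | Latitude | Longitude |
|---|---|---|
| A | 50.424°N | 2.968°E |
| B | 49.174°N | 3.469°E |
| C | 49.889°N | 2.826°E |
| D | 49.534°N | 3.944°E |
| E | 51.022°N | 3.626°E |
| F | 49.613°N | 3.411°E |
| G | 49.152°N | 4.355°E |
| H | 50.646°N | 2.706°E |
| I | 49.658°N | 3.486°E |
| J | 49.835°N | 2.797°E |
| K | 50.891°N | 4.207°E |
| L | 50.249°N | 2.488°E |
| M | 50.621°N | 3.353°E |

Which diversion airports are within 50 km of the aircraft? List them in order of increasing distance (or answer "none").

Distances from 50.113°N, 3.450°E:
A: √((0.311·111.32)² + (-0.482·71.45)²) = √(1198.58041 + 1186.03783) = 48.833 km
B: √((-0.939·111.32)² + (0.019·71.45)²) = √(10926.41219 + 1.84294) = 104.538 km
C: √((-0.224·111.32)² + (-0.624·71.45)²) = √(621.78814 + 1987.80439) = 51.084 km
D: √((-0.579·111.32)² + (0.494·71.45)²) = √(4154.35421 + 1245.82879) = 73.486 km
E: √((0.909·111.32)² + (0.176·71.45)²) = √(10239.39181 + 158.13566) = 101.968 km
F: √((-0.500·111.32)² + (-0.039·71.45)²) = √(3098.03560 + 7.76486) = 55.730 km
G: √((-0.961·111.32)² + (0.905·71.45)²) = √(11444.40374 + 4181.20658) = 125.002 km
H: √((0.533·111.32)² + (-0.744·71.45)²) = √(3520.47134 + 2825.85802) = 79.664 km
I: √((-0.455·111.32)² + (0.036·71.45)²) = √(2565.48328 + 6.61621) = 50.716 km
J: √((-0.278·111.32)² + (-0.653·71.45)²) = √(957.71433 + 2176.86165) = 55.987 km
K: √((0.778·111.32)² + (0.757·71.45)²) = √(7500.76552 + 2925.47388) = 102.109 km
L: √((0.136·111.32)² + (-0.962·71.45)²) = √(229.20507 + 4724.48648) = 70.382 km
M: √((0.508·111.32)² + (-0.097·71.45)²) = √(3197.96584 + 48.03391) = 56.974 km
Threshold 50 km: A (48.833 km) is within range.

A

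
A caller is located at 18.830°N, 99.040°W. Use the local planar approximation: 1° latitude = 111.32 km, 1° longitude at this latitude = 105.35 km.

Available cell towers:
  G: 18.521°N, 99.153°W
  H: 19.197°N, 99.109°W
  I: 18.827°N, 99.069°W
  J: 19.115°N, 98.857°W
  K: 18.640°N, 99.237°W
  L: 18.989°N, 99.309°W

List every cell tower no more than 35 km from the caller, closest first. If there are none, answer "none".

Distances from 18.830°N, 99.040°W:
G: 36.400 km
H: 41.496 km
I: 3.073 km
J: 37.125 km
K: 29.632 km
L: 33.412 km
Threshold 35 km: I (3.073 km), K (29.632 km), L (33.412 km) are within range.

I, K, L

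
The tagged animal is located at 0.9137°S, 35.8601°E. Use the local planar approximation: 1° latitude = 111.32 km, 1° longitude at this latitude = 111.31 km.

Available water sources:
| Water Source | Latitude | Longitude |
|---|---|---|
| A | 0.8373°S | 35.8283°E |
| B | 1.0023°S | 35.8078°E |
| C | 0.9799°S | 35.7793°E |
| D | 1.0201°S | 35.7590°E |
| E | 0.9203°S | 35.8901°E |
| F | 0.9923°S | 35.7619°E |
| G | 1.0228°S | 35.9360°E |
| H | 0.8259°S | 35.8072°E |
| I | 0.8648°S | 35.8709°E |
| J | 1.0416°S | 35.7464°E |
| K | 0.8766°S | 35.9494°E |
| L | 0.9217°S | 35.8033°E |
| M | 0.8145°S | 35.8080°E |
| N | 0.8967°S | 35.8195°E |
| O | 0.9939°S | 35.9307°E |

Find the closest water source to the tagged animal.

Distances from 0.9137°S, 35.8601°E:
A: 9.2120 km
B: 11.4529 km
C: 11.6274 km
D: 16.3380 km
E: 3.4192 km
F: 14.0013 km
G: 14.7945 km
H: 11.4106 km
I: 5.5747 km
J: 19.0496 km
K: 10.7638 km
L: 6.3848 km
M: 12.4731 km
N: 4.8994 km
O: 11.8938 km
Minimum: E at 3.4192 km.

E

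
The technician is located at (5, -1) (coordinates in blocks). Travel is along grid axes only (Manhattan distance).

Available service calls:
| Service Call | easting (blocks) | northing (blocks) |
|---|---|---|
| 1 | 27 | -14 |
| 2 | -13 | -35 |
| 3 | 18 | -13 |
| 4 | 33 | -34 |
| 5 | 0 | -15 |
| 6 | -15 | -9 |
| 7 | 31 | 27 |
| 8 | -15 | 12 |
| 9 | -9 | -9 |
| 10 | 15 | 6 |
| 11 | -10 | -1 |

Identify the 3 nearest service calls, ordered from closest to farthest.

Distances from (5, -1):
1: |22| + |-13| = 22 + 13 = 35 blocks
2: |-18| + |-34| = 18 + 34 = 52 blocks
3: |13| + |-12| = 13 + 12 = 25 blocks
4: |28| + |-33| = 28 + 33 = 61 blocks
5: |-5| + |-14| = 5 + 14 = 19 blocks
6: |-20| + |-8| = 20 + 8 = 28 blocks
7: |26| + |28| = 26 + 28 = 54 blocks
8: |-20| + |13| = 20 + 13 = 33 blocks
9: |-14| + |-8| = 14 + 8 = 22 blocks
10: |10| + |7| = 10 + 7 = 17 blocks
11: |-15| + |0| = 15 + 0 = 15 blocks
Sorted: 11 (15 blocks) < 10 (17 blocks) < 5 (19 blocks) < 9 (22 blocks) < 3 (25 blocks) < …

11, 10, 5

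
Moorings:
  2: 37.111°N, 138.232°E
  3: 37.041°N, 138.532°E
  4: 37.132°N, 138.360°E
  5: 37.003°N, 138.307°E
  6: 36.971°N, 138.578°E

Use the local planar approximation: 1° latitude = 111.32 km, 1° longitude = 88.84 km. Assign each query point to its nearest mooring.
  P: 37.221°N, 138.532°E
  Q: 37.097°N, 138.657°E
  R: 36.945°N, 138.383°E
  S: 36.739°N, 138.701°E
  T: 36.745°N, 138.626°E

P at 37.221°N, 138.532°E:
  2: √((-0.110·111.32)² + (-0.300·88.84)²) = √(149.94492 + 710.32910) = 29.330 km
  3: √((-0.180·111.32)² + (0.000·88.84)²) = √(401.50541 + 0.00000) = 20.038 km
  4: √((-0.089·111.32)² + (-0.172·88.84)²) = √(98.15816 + 233.49307) = 18.211 km
  5: √((-0.218·111.32)² + (-0.225·88.84)²) = √(588.92418 + 399.56012) = 31.440 km
  6: √((-0.250·111.32)² + (0.046·88.84)²) = √(774.50890 + 16.70063) = 28.128 km
  → nearest: 4 (18.211 km)
Q at 37.097°N, 138.657°E:
  2: √((0.014·111.32)² + (-0.425·88.84)²) = √(2.42886 + 1425.59105) = 37.789 km
  3: √((-0.056·111.32)² + (-0.125·88.84)²) = √(38.86176 + 123.32103) = 12.735 km
  4: √((0.035·111.32)² + (-0.297·88.84)²) = √(15.18037 + 696.19355) = 26.672 km
  5: √((-0.094·111.32)² + (-0.350·88.84)²) = √(109.49697 + 966.83684) = 32.808 km
  6: √((-0.126·111.32)² + (-0.079·88.84)²) = √(196.73765 + 49.25738) = 15.684 km
  → nearest: 3 (12.735 km)
R at 36.945°N, 138.383°E:
  2: √((0.166·111.32)² + (-0.151·88.84)²) = √(341.47788 + 179.95793) = 22.835 km
  3: √((0.096·111.32)² + (0.149·88.84)²) = √(114.20598 + 175.22240) = 17.013 km
  4: √((0.187·111.32)² + (-0.023·88.84)²) = √(433.34083 + 4.17516) = 20.917 km
  5: √((0.058·111.32)² + (-0.076·88.84)²) = √(41.68717 + 45.58734) = 9.342 km
  6: √((0.026·111.32)² + (0.195·88.84)²) = √(8.37709 + 300.11405) = 17.564 km
  → nearest: 5 (9.342 km)
S at 36.739°N, 138.701°E:
  2: √((0.372·111.32)² + (-0.469·88.84)²) = √(1714.87423 + 1736.05222) = 58.745 km
  3: √((0.302·111.32)² + (-0.169·88.84)²) = √(1130.21296 + 225.41899) = 36.819 km
  4: √((0.393·111.32)² + (-0.341·88.84)²) = √(1913.95400 + 917.75309) = 53.214 km
  5: √((0.264·111.32)² + (-0.394·88.84)²) = √(863.68276 + 1225.20721) = 45.704 km
  6: √((0.232·111.32)² + (-0.123·88.84)²) = √(666.99467 + 119.40632) = 28.043 km
  → nearest: 6 (28.043 km)
T at 36.745°N, 138.626°E:
  2: √((0.366·111.32)² + (-0.394·88.84)²) = √(1660.00183 + 1225.20721) = 53.714 km
  3: √((0.296·111.32)² + (-0.094·88.84)²) = √(1085.74995 + 69.73853) = 33.992 km
  4: √((0.387·111.32)² + (-0.266·88.84)²) = √(1855.95878 + 558.44496) = 49.137 km
  5: √((0.258·111.32)² + (-0.319·88.84)²) = √(824.87057 + 803.15333) = 40.349 km
  6: √((0.226·111.32)² + (-0.048·88.84)²) = √(632.94107 + 18.18443) = 25.517 km
  → nearest: 6 (25.517 km)

P→4; Q→3; R→5; S→6; T→6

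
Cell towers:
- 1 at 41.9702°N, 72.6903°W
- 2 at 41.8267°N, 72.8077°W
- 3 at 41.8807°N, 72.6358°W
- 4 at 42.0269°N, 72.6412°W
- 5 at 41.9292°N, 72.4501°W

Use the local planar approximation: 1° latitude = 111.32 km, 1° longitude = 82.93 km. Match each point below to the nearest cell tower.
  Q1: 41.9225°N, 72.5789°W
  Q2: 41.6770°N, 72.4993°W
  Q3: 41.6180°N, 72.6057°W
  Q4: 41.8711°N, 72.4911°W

Q1 at 41.9225°N, 72.5789°W:
  1: √((0.0477·111.32)² + (-0.1114·82.93)²) = √(28.195718 + 85.348072) = 10.6557 km
  2: √((-0.0958·111.32)² + (-0.2288·82.93)²) = √(113.730622 + 360.027248) = 21.7660 km
  3: √((-0.0418·111.32)² + (-0.0569·82.93)²) = √(21.652047 + 22.266290) = 6.6271 km
  4: √((0.1044·111.32)² + (-0.0623·82.93)²) = √(135.066421 + 26.693125) = 12.7185 km
  5: √((0.0067·111.32)² + (0.1288·82.93)²) = √(0.556283 + 114.091964) = 10.7074 km
  → nearest: 3 (6.6271 km)
Q2 at 41.6770°N, 72.4993°W:
  1: √((0.2932·111.32)² + (-0.1910·82.93)²) = √(1065.305888 + 250.893879) = 36.2795 km
  2: √((0.1497·111.32)² + (-0.3084·82.93)²) = √(277.709026 + 654.111929) = 30.5257 km
  3: √((0.2037·111.32)² + (-0.1365·82.93)²) = √(514.195715 + 128.141155) = 25.3444 km
  4: √((0.3499·111.32)² + (-0.1419·82.93)²) = √(1517.170118 + 138.480340) = 40.6897 km
  5: √((0.2522·111.32)² + (0.0492·82.93)²) = √(788.200235 + 16.647673) = 28.3698 km
  → nearest: 3 (25.3444 km)
Q3 at 41.6180°N, 72.6057°W:
  1: √((0.3522·111.32)² + (-0.0846·82.93)²) = √(1537.181321 + 49.222544) = 39.8297 km
  2: √((0.2087·111.32)² + (-0.2020·82.93)²) = √(539.748313 + 280.624813) = 28.6422 km
  3: √((0.2627·111.32)² + (-0.0301·82.93)²) = √(855.197733 + 6.230979) = 29.3501 km
  4: √((0.4089·111.32)² + (-0.0355·82.93)²) = √(2071.956419 + 8.667224) = 45.6139 km
  5: √((0.3112·111.32)² + (0.1556·82.93)²) = √(1200.122483 + 166.510842) = 36.9680 km
  → nearest: 2 (28.6422 km)
Q4 at 41.8711°N, 72.4911°W:
  1: √((0.0991·111.32)² + (-0.1992·82.93)²) = √(121.700876 + 272.899034) = 19.8645 km
  2: √((-0.0444·111.32)² + (-0.3166·82.93)²) = √(24.429374 + 689.358527) = 26.7168 km
  3: √((0.0096·111.32)² + (-0.1447·82.93)²) = √(1.142060 + 143.999304) = 12.0475 km
  4: √((0.1558·111.32)² + (-0.1501·82.93)²) = √(300.802403 + 154.947551) = 21.3483 km
  5: √((0.0581·111.32)² + (0.0410·82.93)²) = √(41.831040 + 11.560884) = 7.3070 km
  → nearest: 5 (7.3070 km)

Q1→3; Q2→3; Q3→2; Q4→5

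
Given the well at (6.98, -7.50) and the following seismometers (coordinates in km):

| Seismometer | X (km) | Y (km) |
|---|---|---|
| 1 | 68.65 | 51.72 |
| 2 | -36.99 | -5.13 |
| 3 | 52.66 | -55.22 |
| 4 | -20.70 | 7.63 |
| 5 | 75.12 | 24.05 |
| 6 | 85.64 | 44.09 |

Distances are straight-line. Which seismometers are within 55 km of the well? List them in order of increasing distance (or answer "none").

Distances from (6.98, -7.50):
1: √((61.67)² + (59.22)²) = √(3803.1889 + 3507.0084) = 85.50 km
2: √((-43.97)² + (2.37)²) = √(1933.3609 + 5.6169) = 44.03 km
3: √((45.68)² + (-47.72)²) = √(2086.6624 + 2277.1984) = 66.06 km
4: √((-27.68)² + (15.13)²) = √(766.1824 + 228.9169) = 31.55 km
5: √((68.14)² + (31.55)²) = √(4643.0596 + 995.4025) = 75.09 km
6: √((78.66)² + (51.59)²) = √(6187.3956 + 2661.5281) = 94.07 km
Threshold 55 km: 4 (31.55 km), 2 (44.03 km) are within range.

4, 2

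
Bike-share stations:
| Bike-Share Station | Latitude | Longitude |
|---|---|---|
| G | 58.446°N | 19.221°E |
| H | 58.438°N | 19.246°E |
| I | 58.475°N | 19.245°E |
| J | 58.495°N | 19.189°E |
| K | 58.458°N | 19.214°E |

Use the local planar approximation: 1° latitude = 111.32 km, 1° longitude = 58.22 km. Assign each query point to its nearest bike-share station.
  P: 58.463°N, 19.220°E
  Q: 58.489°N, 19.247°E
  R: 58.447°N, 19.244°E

P→K; Q→I; R→H

P at 58.463°N, 19.220°E:
  G: √((-0.017·111.32)² + (0.001·58.22)²) = √(3.58133 + 0.00339) = 1.893 km
  H: √((-0.025·111.32)² + (0.026·58.22)²) = √(7.74509 + 2.29135) = 3.168 km
  I: √((0.012·111.32)² + (0.025·58.22)²) = √(1.78447 + 2.11848) = 1.976 km
  J: √((0.032·111.32)² + (-0.031·58.22)²) = √(12.68955 + 3.25738) = 3.993 km
  K: √((-0.005·111.32)² + (-0.006·58.22)²) = √(0.30980 + 0.12202) = 0.657 km
  → nearest: K (0.657 km)
Q at 58.489°N, 19.247°E:
  G: √((-0.043·111.32)² + (-0.026·58.22)²) = √(22.91307 + 2.29135) = 5.020 km
  H: √((-0.051·111.32)² + (-0.001·58.22)²) = √(32.23196 + 0.00339) = 5.678 km
  I: √((-0.014·111.32)² + (-0.002·58.22)²) = √(2.42886 + 0.01356) = 1.563 km
  J: √((0.006·111.32)² + (-0.058·58.22)²) = √(0.44612 + 11.40251) = 3.442 km
  K: √((-0.031·111.32)² + (-0.033·58.22)²) = √(11.90885 + 3.69124) = 3.950 km
  → nearest: I (1.563 km)
R at 58.447°N, 19.244°E:
  G: √((-0.001·111.32)² + (-0.023·58.22)²) = √(0.01239 + 1.79308) = 1.344 km
  H: √((-0.009·111.32)² + (0.002·58.22)²) = √(1.00376 + 0.01356) = 1.009 km
  I: √((0.028·111.32)² + (0.001·58.22)²) = √(9.71544 + 0.00339) = 3.118 km
  J: √((0.048·111.32)² + (-0.055·58.22)²) = √(28.55150 + 10.25344) = 6.229 km
  K: √((0.011·111.32)² + (-0.030·58.22)²) = √(1.49945 + 3.05061) = 2.133 km
  → nearest: H (1.009 km)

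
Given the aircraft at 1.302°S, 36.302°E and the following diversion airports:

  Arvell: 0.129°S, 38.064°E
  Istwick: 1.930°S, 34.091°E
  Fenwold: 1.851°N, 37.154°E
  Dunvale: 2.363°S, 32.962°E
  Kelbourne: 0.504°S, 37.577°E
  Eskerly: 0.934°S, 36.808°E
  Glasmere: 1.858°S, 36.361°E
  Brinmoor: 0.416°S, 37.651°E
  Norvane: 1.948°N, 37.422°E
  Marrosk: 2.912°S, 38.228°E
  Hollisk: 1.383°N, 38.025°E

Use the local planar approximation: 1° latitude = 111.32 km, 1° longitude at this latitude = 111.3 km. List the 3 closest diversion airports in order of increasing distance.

Glasmere, Eskerly, Kelbourne

Distances from 1.302°S, 36.302°E:
Arvell: √((1.173·111.32)² + (1.762·111.3)²) = √(17050.70810 + 38459.36743) = 235.606 km
Istwick: √((-0.628·111.32)² + (-2.211·111.3)²) = √(4887.26269 + 60557.48271) = 255.822 km
Fenwold: √((3.153·111.32)² + (0.852·111.3)²) = √(123195.35598 + 8992.27372) = 363.576 km
Dunvale: √((-1.061·111.32)² + (-3.340·111.3)²) = √(13950.09493 + 138192.11456) = 390.054 km
Kelbourne: √((0.798·111.32)² + (1.275·111.3)²) = √(7891.36585 + 20137.73856) = 167.419 km
Eskerly: √((0.368·111.32)² + (0.506·111.3)²) = √(1678.19349 + 3171.69460) = 69.641 km
Glasmere: √((-0.556·111.32)² + (0.059·111.3)²) = √(3830.85733 + 43.12155) = 62.241 km
Brinmoor: √((0.886·111.32)² + (1.349·111.3)²) = √(9727.78222 + 22543.13065) = 179.641 km
Norvane: √((3.250·111.32)² + (1.120·111.3)²) = √(130892.00410 + 15539.11834) = 382.663 km
Marrosk: √((-1.610·111.32)² + (1.926·111.3)²) = √(32121.67232 + 45951.83875) = 279.416 km
Hollisk: √((2.685·111.32)² + (1.723·111.3)²) = √(89337.74279 + 36775.69455) = 355.125 km
Sorted: Glasmere (62.241 km) < Eskerly (69.641 km) < Kelbourne (167.419 km) < Brinmoor (179.641 km) < Arvell (235.606 km) < …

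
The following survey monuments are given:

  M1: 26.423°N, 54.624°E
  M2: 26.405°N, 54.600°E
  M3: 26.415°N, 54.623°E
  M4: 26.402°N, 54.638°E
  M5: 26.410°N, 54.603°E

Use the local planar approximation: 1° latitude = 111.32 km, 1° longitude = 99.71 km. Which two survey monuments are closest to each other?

M2 and M5

Pairwise distances:
M1–M2: 3.121 km
M1–M3: 0.896 km
M1–M4: 2.723 km
M1–M5: 2.545 km
M2–M3: 2.549 km
M2–M4: 3.804 km
M2–M5: 0.632 km
M3–M4: 2.081 km
M3–M5: 2.070 km
M4–M5: 3.602 km
Closest pair: M2–M5 at 0.632 km.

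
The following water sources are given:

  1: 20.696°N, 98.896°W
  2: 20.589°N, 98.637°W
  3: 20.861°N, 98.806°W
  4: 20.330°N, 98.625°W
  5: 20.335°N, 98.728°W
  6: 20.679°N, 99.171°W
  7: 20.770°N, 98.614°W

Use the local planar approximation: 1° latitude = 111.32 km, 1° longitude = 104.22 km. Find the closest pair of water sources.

4 and 5

Pairwise distances:
4–5: 10.749 km
2–7: 20.291 km
1–3: 20.624 km
3–7: 22.428 km
1–6: 28.723 km
2–4: 28.859 km
1–2: 29.504 km
2–5: 29.823 km
1–7: 30.523 km
2–3: 35.029 km
3–6: 43.099 km
1–5: 43.835 km
4–7: 48.994 km
1–4: 49.575 km
5–7: 49.860 km
2–6: 56.548 km
6–7: 58.928 km
3–5: 59.116 km
5–6: 59.984 km
3–4: 62.048 km
4–6: 68.902 km
Closest pair: 4–5 at 10.749 km.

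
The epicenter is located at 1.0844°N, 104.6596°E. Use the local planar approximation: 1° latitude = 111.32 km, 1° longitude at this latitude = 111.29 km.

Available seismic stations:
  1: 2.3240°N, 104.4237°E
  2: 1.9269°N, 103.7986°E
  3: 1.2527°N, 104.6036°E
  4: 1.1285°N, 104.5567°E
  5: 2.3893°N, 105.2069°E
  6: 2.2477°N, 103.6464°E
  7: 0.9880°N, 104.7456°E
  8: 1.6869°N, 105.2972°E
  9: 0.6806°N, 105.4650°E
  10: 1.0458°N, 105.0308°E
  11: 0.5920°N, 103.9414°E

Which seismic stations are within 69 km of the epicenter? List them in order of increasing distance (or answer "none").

Distances from 1.0844°N, 104.6596°E:
1: √((1.2396·111.32)² + (-0.2359·111.29)²) = √(19041.867132 + 689.236338) = 140.4674 km
2: √((0.8425·111.32)² + (-0.8610·111.29)²) = √(8796.020126 + 9181.604632) = 134.0807 km
3: √((0.1683·111.32)² + (-0.0560·111.29)²) = √(351.006070 + 38.840815) = 19.7445 km
4: √((0.0441·111.32)² + (-0.1029·111.29)²) = √(24.100362 + 131.142372) = 12.4596 km
5: √((1.3049·111.32)² + (0.5473·111.29)²) = √(21100.894086 + 3709.908352) = 157.5145 km
6: √((1.1633·111.32)² + (-1.0132·111.29)²) = √(16769.876006 + 12714.598396) = 171.7104 km
7: √((-0.0964·111.32)² + (0.0860·111.29)²) = √(115.159684 + 91.602892) = 14.3792 km
8: √((0.6025·111.32)² + (0.6376·111.29)²) = √(4498.425142 + 5035.109290) = 97.6398 km
9: √((-0.4038·111.32)² + (0.8054·111.29)²) = √(2020.593839 + 8034.068594) = 100.2729 km
10: √((-0.0386·111.32)² + (0.3712·111.29)²) = √(18.463796 + 1706.586162) = 41.5337 km
11: √((-0.4924·111.32)² + (-0.7182·111.29)²) = √(3004.571088 + 6388.561595) = 96.9182 km
Threshold 69 km: 4 (12.4596 km), 7 (14.3792 km), 3 (19.7445 km), 10 (41.5337 km) are within range.

4, 7, 3, 10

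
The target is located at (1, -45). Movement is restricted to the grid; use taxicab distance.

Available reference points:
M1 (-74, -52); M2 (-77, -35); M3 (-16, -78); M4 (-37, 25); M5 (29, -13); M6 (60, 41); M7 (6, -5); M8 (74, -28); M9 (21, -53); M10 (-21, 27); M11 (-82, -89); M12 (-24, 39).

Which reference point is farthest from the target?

M6

Distances from (1, -45):
M1: |-75| + |-7| = 75 + 7 = 82
M2: |-78| + |10| = 78 + 10 = 88
M3: |-17| + |-33| = 17 + 33 = 50
M4: |-38| + |70| = 38 + 70 = 108
M5: |28| + |32| = 28 + 32 = 60
M6: |59| + |86| = 59 + 86 = 145
M7: |5| + |40| = 5 + 40 = 45
M8: |73| + |17| = 73 + 17 = 90
M9: |20| + |-8| = 20 + 8 = 28
M10: |-22| + |72| = 22 + 72 = 94
M11: |-83| + |-44| = 83 + 44 = 127
M12: |-25| + |84| = 25 + 84 = 109
Maximum: M6 at 145.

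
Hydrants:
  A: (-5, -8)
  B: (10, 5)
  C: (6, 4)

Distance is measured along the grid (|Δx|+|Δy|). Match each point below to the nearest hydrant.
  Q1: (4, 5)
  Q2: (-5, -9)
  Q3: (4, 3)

Q1 at (4, 5):
  A: |-9| + |-13| = 9 + 13 = 22
  B: |6| + |0| = 6 + 0 = 6
  C: |2| + |-1| = 2 + 1 = 3
  → nearest: C (3)
Q2 at (-5, -9):
  A: |0| + |1| = 0 + 1 = 1
  B: |15| + |14| = 15 + 14 = 29
  C: |11| + |13| = 11 + 13 = 24
  → nearest: A (1)
Q3 at (4, 3):
  A: |-9| + |-11| = 9 + 11 = 20
  B: |6| + |2| = 6 + 2 = 8
  C: |2| + |1| = 2 + 1 = 3
  → nearest: C (3)

Q1→C; Q2→A; Q3→C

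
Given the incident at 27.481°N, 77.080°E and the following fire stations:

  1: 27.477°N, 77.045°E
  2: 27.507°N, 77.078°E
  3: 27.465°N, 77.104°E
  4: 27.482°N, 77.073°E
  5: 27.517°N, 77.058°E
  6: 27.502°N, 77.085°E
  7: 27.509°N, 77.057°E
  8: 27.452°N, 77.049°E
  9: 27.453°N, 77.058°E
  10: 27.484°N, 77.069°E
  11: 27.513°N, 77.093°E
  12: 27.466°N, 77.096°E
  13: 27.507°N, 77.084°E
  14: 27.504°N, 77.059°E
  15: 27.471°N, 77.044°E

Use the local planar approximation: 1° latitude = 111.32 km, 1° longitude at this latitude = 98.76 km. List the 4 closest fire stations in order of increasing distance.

Distances from 27.481°N, 77.080°E:
1: 3.485 km
2: 2.901 km
3: 2.965 km
4: 0.700 km
5: 4.559 km
6: 2.389 km
7: 3.857 km
8: 4.449 km
9: 3.799 km
10: 1.137 km
11: 3.787 km
12: 2.299 km
13: 2.921 km
14: 3.295 km
15: 3.726 km
Sorted: 4 (0.700 km) < 10 (1.137 km) < 12 (2.299 km) < 6 (2.389 km) < 2 (2.901 km) < 13 (2.921 km) < …

4, 10, 12, 6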